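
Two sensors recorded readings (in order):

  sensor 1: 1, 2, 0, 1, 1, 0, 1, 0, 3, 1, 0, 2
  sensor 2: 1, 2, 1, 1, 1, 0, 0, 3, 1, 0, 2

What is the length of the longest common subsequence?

10

Let dp[i][j] be the LCS length of the first i values of sensor 1 and the first j values of sensor 2. dp[i][j] = dp[i-1][j-1]+1 when the i-th and j-th values match, else max(dp[i-1][j], dp[i][j-1]).
    ·  1  2  1  1  1  0  0  3  1  0  2
 ·  0  0  0  0  0  0  0  0  0  0  0  0
 1  0  1  1  1  1  1  1  1  1  1  1  1
 2  0  1  2  2  2  2  2  2  2  2  2  2
 0  0  1  2  2  2  2  3  3  3  3  3  3
 1  0  1  2  3  3  3  3  3  3  4  4  4
 1  0  1  2  3  4  4  4  4  4  4  4  4
 0  0  1  2  3  4  4  5  5  5  5  5  5
 1  0  1  2  3  4  5  5  5  5  6  6  6
 0  0  1  2  3  4  5  6  6  6  6  7  7
 3  0  1  2  3  4  5  6  6  7  7  7  7
 1  0  1  2  3  4  5  6  6  7  8  8  8
 0  0  1  2  3  4  5  6  7  7  8  9  9
 2  0  1  2  3  4  5  6  7  7  8  9 10
dp[12][11] = 10. One LCS (by backtracking along matches): 1, 2, 1, 1, 0, 0, 3, 1, 0, 2.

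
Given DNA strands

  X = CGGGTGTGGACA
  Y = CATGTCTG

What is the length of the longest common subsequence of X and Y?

One common subsequence of length 5: C [1,1]; then G [4,4]; then T [5,5]; then T [7,7]; then G [9,8]. Since dp[12][8] = 5, nothing longer is possible.

5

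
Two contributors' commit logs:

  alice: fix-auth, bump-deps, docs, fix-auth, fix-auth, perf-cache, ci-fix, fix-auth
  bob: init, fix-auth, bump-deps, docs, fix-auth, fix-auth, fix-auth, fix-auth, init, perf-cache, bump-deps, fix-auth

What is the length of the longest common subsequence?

7

Match fix-auth at alice[1]=bob[2]; then bump-deps at alice[2]=bob[3]; then docs at alice[3]=bob[4]; then fix-auth at alice[4]=bob[7]; then fix-auth at alice[5]=bob[8]; then perf-cache at alice[6]=bob[10]; then fix-auth at alice[8]=bob[12] — 7 commits in the same relative order in both. The LCS DP gives dp[8][12] = 7, so this is optimal.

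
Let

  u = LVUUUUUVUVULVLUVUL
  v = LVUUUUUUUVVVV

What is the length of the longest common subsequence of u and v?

Match L [1,1] → V [2,2] → U [3,5] → U [4,6] → U [5,7] → U [6,8] → U [7,9] → V [8,10] → V [10,11] → V [13,12] → V [16,13] — 11 characters in the same relative order in both. dp[18][13] = 11 confirms this is the maximum.

11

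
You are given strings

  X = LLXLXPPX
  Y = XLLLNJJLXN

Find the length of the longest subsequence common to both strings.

4

Taking L [1,3], then L [2,4], then L [4,8], then X [5,9] gives a common subsequence of length 4. Since dp[8][10] = 4, nothing longer is possible.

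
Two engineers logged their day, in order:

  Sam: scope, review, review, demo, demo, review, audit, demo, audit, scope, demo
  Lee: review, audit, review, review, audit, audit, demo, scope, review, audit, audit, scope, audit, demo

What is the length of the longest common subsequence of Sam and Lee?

Pick review at Sam[2]=Lee[3] → review at Sam[3]=Lee[4] → demo at Sam[4]=Lee[7] → review at Sam[6]=Lee[9] → audit at Sam[7]=Lee[10] → audit at Sam[9]=Lee[11] → scope at Sam[10]=Lee[12] → demo at Sam[11]=Lee[14]; all 8 tasks appear in both, in order, and the DP table's final entry dp[11][14] is also 8, so no common subsequence is longer.

8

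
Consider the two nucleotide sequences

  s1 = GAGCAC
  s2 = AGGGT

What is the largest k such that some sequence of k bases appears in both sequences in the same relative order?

Let dp[i][j] be the LCS length of the first i bases of s1 and the first j bases of s2. dp[i][j] = dp[i-1][j-1]+1 when the i-th and j-th bases match, else max(dp[i-1][j], dp[i][j-1]).
    ·  A  G  G  G  T
 ·  0  0  0  0  0  0
 G  0  0  1  1  1  1
 A  0  1  1  1  1  1
 G  0  1  2  2  2  2
 C  0  1  2  2  2  2
 A  0  1  2  2  2  2
 C  0  1  2  2  2  2
dp[6][5] = 2. One LCS (by backtracking along matches): GG.

2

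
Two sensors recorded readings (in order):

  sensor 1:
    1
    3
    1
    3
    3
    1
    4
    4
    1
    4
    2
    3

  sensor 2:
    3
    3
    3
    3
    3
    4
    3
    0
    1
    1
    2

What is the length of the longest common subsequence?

6

Let dp[i][j] be the LCS length of the first i values of sensor 1 and the first j values of sensor 2. dp[i][j] = dp[i-1][j-1]+1 when the i-th and j-th values match, else max(dp[i-1][j], dp[i][j-1]).
    ·  3  3  3  3  3  4  3  0  1  1  2
 ·  0  0  0  0  0  0  0  0  0  0  0  0
 1  0  0  0  0  0  0  0  0  0  1  1  1
 3  0  1  1  1  1  1  1  1  1  1  1  1
 1  0  1  1  1  1  1  1  1  1  2  2  2
 3  0  1  2  2  2  2  2  2  2  2  2  2
 3  0  1  2  3  3  3  3  3  3  3  3  3
 1  0  1  2  3  3  3  3  3  3  4  4  4
 4  0  1  2  3  3  3  4  4  4  4  4  4
 4  0  1  2  3  3  3  4  4  4  4  4  4
 1  0  1  2  3  3  3  4  4  4  5  5  5
 4  0  1  2  3  3  3  4  4  4  5  5  5
 2  0  1  2  3  3  3  4  4  4  5  5  6
 3  0  1  2  3  4  4  4  5  5  5  5  6
dp[12][11] = 6. One LCS (by backtracking along matches): 3, 3, 3, 1, 1, 2.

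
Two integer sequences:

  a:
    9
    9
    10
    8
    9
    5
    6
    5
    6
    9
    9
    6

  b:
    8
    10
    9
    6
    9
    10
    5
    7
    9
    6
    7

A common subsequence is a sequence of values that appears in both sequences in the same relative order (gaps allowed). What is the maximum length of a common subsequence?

One common subsequence of length 6: 9 (a #1, b #3); then 9 (a #2, b #5); then 10 (a #3, b #6); then 5 (a #6, b #7); then 9 (a #11, b #9); then 6 (a #12, b #10). dp[12][11] = 6 confirms this is the maximum.

6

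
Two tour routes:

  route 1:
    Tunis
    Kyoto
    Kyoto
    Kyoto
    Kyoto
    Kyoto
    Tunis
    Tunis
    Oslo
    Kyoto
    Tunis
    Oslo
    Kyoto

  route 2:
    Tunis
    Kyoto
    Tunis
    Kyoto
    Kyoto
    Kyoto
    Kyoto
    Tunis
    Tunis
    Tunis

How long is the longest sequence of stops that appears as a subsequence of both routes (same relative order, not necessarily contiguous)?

Pick Tunis at route 1[1]=route 2[1] → Kyoto at route 1[2]=route 2[2] → Kyoto at route 1[3]=route 2[4] → Kyoto at route 1[4]=route 2[5] → Kyoto at route 1[5]=route 2[6] → Kyoto at route 1[6]=route 2[7] → Tunis at route 1[7]=route 2[8] → Tunis at route 1[8]=route 2[9] → Tunis at route 1[11]=route 2[10]; all 9 stops appear in both, in order. The LCS DP gives dp[13][10] = 9, so this is optimal.

9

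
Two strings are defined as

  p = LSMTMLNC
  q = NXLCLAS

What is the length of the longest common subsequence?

2

Match L at p[1]=q[5], S at p[2]=q[7] — 2 characters in the same relative order in both. The LCS DP gives dp[8][7] = 2, so this is optimal.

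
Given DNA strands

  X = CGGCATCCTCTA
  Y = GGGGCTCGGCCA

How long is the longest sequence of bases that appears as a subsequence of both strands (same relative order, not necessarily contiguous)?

Let dp[i][j] be the LCS length of the first i bases of X and the first j bases of Y. dp[i][j] = dp[i-1][j-1]+1 when the i-th and j-th bases match, else max(dp[i-1][j], dp[i][j-1]).
    ·  G  G  G  G  C  T  C  G  G  C  C  A
 ·  0  0  0  0  0  0  0  0  0  0  0  0  0
 C  0  0  0  0  0  1  1  1  1  1  1  1  1
 G  0  1  1  1  1  1  1  1  2  2  2  2  2
 G  0  1  2  2  2  2  2  2  2  3  3  3  3
 C  0  1  2  2  2  3  3  3  3  3  4  4  4
 A  0  1  2  2  2  3  3  3  3  3  4  4  5
 T  0  1  2  2  2  3  4  4  4  4  4  4  5
 C  0  1  2  2  2  3  4  5  5  5  5  5  5
 C  0  1  2  2  2  3  4  5  5  5  6  6  6
 T  0  1  2  2  2  3  4  5  5  5  6  6  6
 C  0  1  2  2  2  3  4  5  5  5  6  7  7
 T  0  1  2  2  2  3  4  5  5  5  6  7  7
 A  0  1  2  2  2  3  4  5  5  5  6  7  8
dp[12][12] = 8. One LCS (by backtracking along matches): GGCTCCCA.

8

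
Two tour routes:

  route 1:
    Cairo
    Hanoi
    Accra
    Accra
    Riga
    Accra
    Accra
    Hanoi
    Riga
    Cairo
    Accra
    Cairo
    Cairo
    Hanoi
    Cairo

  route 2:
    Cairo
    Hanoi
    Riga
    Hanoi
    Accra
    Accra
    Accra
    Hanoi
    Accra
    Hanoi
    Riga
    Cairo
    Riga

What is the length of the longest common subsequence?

Pick Cairo [1,1], then Hanoi [2,4], then Accra [3,5], then Accra [4,6], then Accra [6,7], then Accra [7,9], then Hanoi [8,10], then Riga [9,11], then Cairo [10,12]; all 9 stops appear in both, in order. The LCS DP gives dp[15][13] = 9, so this is optimal.

9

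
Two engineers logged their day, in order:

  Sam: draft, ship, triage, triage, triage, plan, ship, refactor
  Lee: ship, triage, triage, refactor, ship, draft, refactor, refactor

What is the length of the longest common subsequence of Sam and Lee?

5

Pick ship [2,1]; then triage [3,2]; then triage [4,3]; then ship [7,5]; then refactor [8,8]; all 5 tasks appear in both, in order. dp[8][8] = 5 confirms this is the maximum.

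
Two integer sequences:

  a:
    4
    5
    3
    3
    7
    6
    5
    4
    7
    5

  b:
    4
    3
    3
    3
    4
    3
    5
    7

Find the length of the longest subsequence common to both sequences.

Pick 4 at a[1]=b[1], 3 at a[3]=b[4], 3 at a[4]=b[6], 5 at a[7]=b[7], 7 at a[9]=b[8]; all 5 values appear in both, in order. Since dp[10][8] = 5, nothing longer is possible.

5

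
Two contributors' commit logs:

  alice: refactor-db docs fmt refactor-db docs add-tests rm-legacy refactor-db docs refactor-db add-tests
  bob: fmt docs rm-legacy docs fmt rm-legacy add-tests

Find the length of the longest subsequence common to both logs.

Match fmt [3,1], docs [5,2], rm-legacy [7,3], docs [9,4], add-tests [11,7] — 5 commits in the same relative order in both. dp[11][7] = 5 confirms this is the maximum.

5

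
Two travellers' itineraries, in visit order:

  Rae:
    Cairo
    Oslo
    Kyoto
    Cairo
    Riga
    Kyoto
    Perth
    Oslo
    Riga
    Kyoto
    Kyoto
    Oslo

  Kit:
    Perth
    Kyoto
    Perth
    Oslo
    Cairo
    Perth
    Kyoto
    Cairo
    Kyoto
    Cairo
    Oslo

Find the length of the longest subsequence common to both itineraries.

6

Pick Oslo (Rae #2, Kit #4), then Cairo (Rae #4, Kit #5), then Perth (Rae #7, Kit #6), then Kyoto (Rae #10, Kit #7), then Kyoto (Rae #11, Kit #9), then Oslo (Rae #12, Kit #11); all 6 stops appear in both, in order. dp[12][11] = 6 confirms this is the maximum.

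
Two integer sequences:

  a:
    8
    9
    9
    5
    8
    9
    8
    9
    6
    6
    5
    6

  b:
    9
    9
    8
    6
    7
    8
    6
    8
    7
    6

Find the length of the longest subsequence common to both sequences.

6

Taking 9 at a[2]=b[1]; then 9 at a[3]=b[2]; then 8 at a[5]=b[3]; then 8 at a[7]=b[6]; then 6 at a[9]=b[7]; then 6 at a[12]=b[10] gives a common subsequence of length 6. dp[12][10] = 6 confirms this is the maximum.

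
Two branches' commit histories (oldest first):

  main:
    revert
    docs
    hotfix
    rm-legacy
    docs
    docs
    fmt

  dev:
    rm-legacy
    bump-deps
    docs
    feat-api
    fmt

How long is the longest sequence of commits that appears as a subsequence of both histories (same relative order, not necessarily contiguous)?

3

One common subsequence of length 3: rm-legacy (main #4, dev #1), then docs (main #5, dev #3), then fmt (main #7, dev #5), and the DP table's final entry dp[7][5] is also 3, so no common subsequence is longer.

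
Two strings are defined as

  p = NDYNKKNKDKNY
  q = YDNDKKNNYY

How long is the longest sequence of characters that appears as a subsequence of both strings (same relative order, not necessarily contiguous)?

7

Let dp[i][j] be the LCS length of the first i characters of p and the first j characters of q. dp[i][j] = dp[i-1][j-1]+1 when the i-th and j-th characters match, else max(dp[i-1][j], dp[i][j-1]).
    ·  Y  D  N  D  K  K  N  N  Y  Y
 ·  0  0  0  0  0  0  0  0  0  0  0
 N  0  0  0  1  1  1  1  1  1  1  1
 D  0  0  1  1  2  2  2  2  2  2  2
 Y  0  1  1  1  2  2  2  2  2  3  3
 N  0  1  1  2  2  2  2  3  3  3  3
 K  0  1  1  2  2  3  3  3  3  3  3
 K  0  1  1  2  2  3  4  4  4  4  4
 N  0  1  1  2  2  3  4  5  5  5  5
 K  0  1  1  2  2  3  4  5  5  5  5
 D  0  1  2  2  3  3  4  5  5  5  5
 K  0  1  2  2  3  4  4  5  5  5  5
 N  0  1  2  3  3  4  4  5  6  6  6
 Y  0  1  2  3  3  4  4  5  6  7  7
dp[12][10] = 7. One LCS (by backtracking along matches): NDKKNNY.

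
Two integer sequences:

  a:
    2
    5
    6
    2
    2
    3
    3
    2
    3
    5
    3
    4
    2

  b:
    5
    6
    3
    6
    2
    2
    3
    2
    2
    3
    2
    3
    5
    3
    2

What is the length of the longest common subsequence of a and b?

11

One common subsequence of length 11: 5 [2,1] → 6 [3,4] → 2 [4,5] → 2 [5,6] → 3 [6,7] → 3 [7,10] → 2 [8,11] → 3 [9,12] → 5 [10,13] → 3 [11,14] → 2 [13,15]. Since dp[13][15] = 11, nothing longer is possible.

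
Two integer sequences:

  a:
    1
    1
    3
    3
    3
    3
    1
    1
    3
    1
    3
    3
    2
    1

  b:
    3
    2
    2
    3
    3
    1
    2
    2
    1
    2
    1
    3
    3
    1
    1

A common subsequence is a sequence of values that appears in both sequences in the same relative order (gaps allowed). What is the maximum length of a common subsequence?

Match 3 at a[3]=b[1], 3 at a[5]=b[4], 3 at a[6]=b[5], 1 at a[7]=b[6], 1 at a[8]=b[9], 1 at a[10]=b[11], 3 at a[11]=b[12], 3 at a[12]=b[13], 1 at a[14]=b[15] — 9 values in the same relative order in both. Since dp[14][15] = 9, nothing longer is possible.

9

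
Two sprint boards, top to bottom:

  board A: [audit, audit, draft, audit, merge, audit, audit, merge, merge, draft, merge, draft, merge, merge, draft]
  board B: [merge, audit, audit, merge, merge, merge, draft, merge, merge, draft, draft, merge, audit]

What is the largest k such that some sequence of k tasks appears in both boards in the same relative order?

Taking merge (board A #5, board B #1) → audit (board A #6, board B #2) → audit (board A #7, board B #3) → merge (board A #8, board B #4) → merge (board A #9, board B #5) → merge (board A #11, board B #6) → draft (board A #12, board B #7) → merge (board A #13, board B #8) → merge (board A #14, board B #9) → draft (board A #15, board B #11) gives a common subsequence of length 10. The LCS DP gives dp[15][13] = 10, so this is optimal.

10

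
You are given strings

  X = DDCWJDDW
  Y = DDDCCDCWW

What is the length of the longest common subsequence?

5

Match D (X #1, Y #3), then D (X #2, Y #6), then C (X #3, Y #7), then W (X #4, Y #8), then W (X #8, Y #9) — 5 characters in the same relative order in both. Since dp[8][9] = 5, nothing longer is possible.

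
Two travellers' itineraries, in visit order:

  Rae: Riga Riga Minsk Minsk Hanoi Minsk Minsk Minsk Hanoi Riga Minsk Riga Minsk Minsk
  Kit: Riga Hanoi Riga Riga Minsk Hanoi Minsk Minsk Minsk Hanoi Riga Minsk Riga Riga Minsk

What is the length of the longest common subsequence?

12

Taking Riga [1,3] → Riga [2,4] → Minsk [4,5] → Hanoi [5,6] → Minsk [6,7] → Minsk [7,8] → Minsk [8,9] → Hanoi [9,10] → Riga [10,11] → Minsk [11,12] → Riga [12,14] → Minsk [14,15] gives a common subsequence of length 12. dp[14][15] = 12 confirms this is the maximum.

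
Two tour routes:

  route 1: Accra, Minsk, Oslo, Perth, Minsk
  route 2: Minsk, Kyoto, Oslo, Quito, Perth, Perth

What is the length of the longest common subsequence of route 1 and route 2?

One common subsequence of length 3: Minsk (route 1 #2, route 2 #1) → Oslo (route 1 #3, route 2 #3) → Perth (route 1 #4, route 2 #6). The LCS DP gives dp[5][6] = 3, so this is optimal.

3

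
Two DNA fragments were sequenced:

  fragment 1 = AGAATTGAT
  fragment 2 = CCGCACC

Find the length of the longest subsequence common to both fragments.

Let dp[i][j] be the LCS length of the first i bases of fragment 1 and the first j bases of fragment 2. dp[i][j] = dp[i-1][j-1]+1 when the i-th and j-th bases match, else max(dp[i-1][j], dp[i][j-1]).
    ·  C  C  G  C  A  C  C
 ·  0  0  0  0  0  0  0  0
 A  0  0  0  0  0  1  1  1
 G  0  0  0  1  1  1  1  1
 A  0  0  0  1  1  2  2  2
 A  0  0  0  1  1  2  2  2
 T  0  0  0  1  1  2  2  2
 T  0  0  0  1  1  2  2  2
 G  0  0  0  1  1  2  2  2
 A  0  0  0  1  1  2  2  2
 T  0  0  0  1  1  2  2  2
dp[9][7] = 2. One LCS (by backtracking along matches): GA.

2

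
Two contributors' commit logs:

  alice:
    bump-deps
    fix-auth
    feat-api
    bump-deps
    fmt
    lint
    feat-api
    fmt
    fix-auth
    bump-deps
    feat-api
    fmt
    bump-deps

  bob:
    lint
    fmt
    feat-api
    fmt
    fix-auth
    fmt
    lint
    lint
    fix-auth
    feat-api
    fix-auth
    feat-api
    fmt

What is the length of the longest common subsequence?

One common subsequence of length 7: fix-auth at alice[2]=bob[5], fmt at alice[5]=bob[6], lint at alice[6]=bob[8], feat-api at alice[7]=bob[10], fix-auth at alice[9]=bob[11], feat-api at alice[11]=bob[12], fmt at alice[12]=bob[13], and the DP table's final entry dp[13][13] is also 7, so no common subsequence is longer.

7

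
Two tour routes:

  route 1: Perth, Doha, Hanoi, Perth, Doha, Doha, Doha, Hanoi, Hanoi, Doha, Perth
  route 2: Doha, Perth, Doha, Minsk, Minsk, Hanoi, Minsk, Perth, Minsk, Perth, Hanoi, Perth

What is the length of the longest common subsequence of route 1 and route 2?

6

One common subsequence of length 6: Perth at route 1[1]=route 2[2]; then Doha at route 1[2]=route 2[3]; then Hanoi at route 1[3]=route 2[6]; then Perth at route 1[4]=route 2[10]; then Hanoi at route 1[9]=route 2[11]; then Perth at route 1[11]=route 2[12], and the DP table's final entry dp[11][12] is also 6, so no common subsequence is longer.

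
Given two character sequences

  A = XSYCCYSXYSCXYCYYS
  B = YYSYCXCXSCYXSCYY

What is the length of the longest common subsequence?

One common subsequence of length 11: S at A[2]=B[3] → Y at A[3]=B[4] → C at A[4]=B[5] → C at A[5]=B[7] → X at A[8]=B[8] → S at A[10]=B[9] → C at A[11]=B[10] → X at A[12]=B[12] → C at A[14]=B[14] → Y at A[15]=B[15] → Y at A[16]=B[16]. The LCS DP gives dp[17][16] = 11, so this is optimal.

11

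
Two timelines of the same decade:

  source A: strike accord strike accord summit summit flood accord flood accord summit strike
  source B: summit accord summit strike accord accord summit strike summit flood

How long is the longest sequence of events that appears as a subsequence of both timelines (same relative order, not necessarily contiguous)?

One common subsequence of length 6: strike [1,4], then accord [2,5], then accord [4,6], then summit [5,7], then summit [6,9], then flood [9,10], and the DP table's final entry dp[12][10] is also 6, so no common subsequence is longer.

6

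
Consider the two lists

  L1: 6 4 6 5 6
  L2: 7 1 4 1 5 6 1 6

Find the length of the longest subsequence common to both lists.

Pick 4 at L1[2]=L2[3]; then 6 at L1[3]=L2[6]; then 6 at L1[5]=L2[8]; all 3 values appear in both, in order. Since dp[5][8] = 3, nothing longer is possible.

3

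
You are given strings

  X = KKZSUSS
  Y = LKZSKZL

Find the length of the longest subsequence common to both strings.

Let dp[i][j] be the LCS length of the first i characters of X and the first j characters of Y. dp[i][j] = dp[i-1][j-1]+1 when the i-th and j-th characters match, else max(dp[i-1][j], dp[i][j-1]).
    ·  L  K  Z  S  K  Z  L
 ·  0  0  0  0  0  0  0  0
 K  0  0  1  1  1  1  1  1
 K  0  0  1  1  1  2  2  2
 Z  0  0  1  2  2  2  3  3
 S  0  0  1  2  3  3  3  3
 U  0  0  1  2  3  3  3  3
 S  0  0  1  2  3  3  3  3
 S  0  0  1  2  3  3  3  3
dp[7][7] = 3. One LCS (by backtracking along matches): KKZ.

3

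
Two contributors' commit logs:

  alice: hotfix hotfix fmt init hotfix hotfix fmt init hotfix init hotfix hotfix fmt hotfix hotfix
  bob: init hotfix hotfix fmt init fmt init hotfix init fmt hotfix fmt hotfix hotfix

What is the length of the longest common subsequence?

Taking hotfix at alice[1]=bob[2], then hotfix at alice[2]=bob[3], then fmt at alice[3]=bob[4], then init at alice[4]=bob[5], then fmt at alice[7]=bob[6], then init at alice[8]=bob[7], then hotfix at alice[9]=bob[8], then init at alice[10]=bob[9], then hotfix at alice[12]=bob[11], then fmt at alice[13]=bob[12], then hotfix at alice[14]=bob[13], then hotfix at alice[15]=bob[14] gives a common subsequence of length 12, and the DP table's final entry dp[15][14] is also 12, so no common subsequence is longer.

12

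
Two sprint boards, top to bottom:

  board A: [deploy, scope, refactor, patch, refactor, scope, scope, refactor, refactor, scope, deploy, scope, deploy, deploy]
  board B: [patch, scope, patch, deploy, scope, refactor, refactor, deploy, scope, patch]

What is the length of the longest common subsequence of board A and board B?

Taking scope (board A #2, board B #2), then patch (board A #4, board B #3), then scope (board A #7, board B #5), then refactor (board A #8, board B #6), then refactor (board A #9, board B #7), then deploy (board A #11, board B #8), then scope (board A #12, board B #9) gives a common subsequence of length 7. The LCS DP gives dp[14][10] = 7, so this is optimal.

7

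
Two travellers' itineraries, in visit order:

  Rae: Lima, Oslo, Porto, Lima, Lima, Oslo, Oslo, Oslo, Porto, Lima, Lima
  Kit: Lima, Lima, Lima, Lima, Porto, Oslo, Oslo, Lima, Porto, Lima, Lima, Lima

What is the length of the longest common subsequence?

8

One common subsequence of length 8: Lima (Rae #1, Kit #2), Lima (Rae #4, Kit #3), Lima (Rae #5, Kit #4), Oslo (Rae #6, Kit #6), Oslo (Rae #7, Kit #7), Porto (Rae #9, Kit #9), Lima (Rae #10, Kit #11), Lima (Rae #11, Kit #12), and the DP table's final entry dp[11][12] is also 8, so no common subsequence is longer.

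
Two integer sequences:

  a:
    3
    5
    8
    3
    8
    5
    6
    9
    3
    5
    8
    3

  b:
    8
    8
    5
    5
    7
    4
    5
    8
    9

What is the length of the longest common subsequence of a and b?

5

Let dp[i][j] be the LCS length of the first i values of a and the first j values of b. dp[i][j] = dp[i-1][j-1]+1 when the i-th and j-th values match, else max(dp[i-1][j], dp[i][j-1]).
    ·  8  8  5  5  7  4  5  8  9
 ·  0  0  0  0  0  0  0  0  0  0
 3  0  0  0  0  0  0  0  0  0  0
 5  0  0  0  1  1  1  1  1  1  1
 8  0  1  1  1  1  1  1  1  2  2
 3  0  1  1  1  1  1  1  1  2  2
 8  0  1  2  2  2  2  2  2  2  2
 5  0  1  2  3  3  3  3  3  3  3
 6  0  1  2  3  3  3  3  3  3  3
 9  0  1  2  3  3  3  3  3  3  4
 3  0  1  2  3  3  3  3  3  3  4
 5  0  1  2  3  4  4  4  4  4  4
 8  0  1  2  3  4  4  4  4  5  5
 3  0  1  2  3  4  4  4  4  5  5
dp[12][9] = 5. One LCS (by backtracking along matches): 8, 8, 5, 5, 8.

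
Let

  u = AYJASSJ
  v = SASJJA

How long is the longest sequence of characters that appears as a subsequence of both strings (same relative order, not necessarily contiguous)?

3

Let dp[i][j] be the LCS length of the first i characters of u and the first j characters of v. dp[i][j] = dp[i-1][j-1]+1 when the i-th and j-th characters match, else max(dp[i-1][j], dp[i][j-1]).
    ·  S  A  S  J  J  A
 ·  0  0  0  0  0  0  0
 A  0  0  1  1  1  1  1
 Y  0  0  1  1  1  1  1
 J  0  0  1  1  2  2  2
 A  0  0  1  1  2  2  3
 S  0  1  1  2  2  2  3
 S  0  1  1  2  2  2  3
 J  0  1  1  2  3  3  3
dp[7][6] = 3. One LCS (by backtracking along matches): AJA.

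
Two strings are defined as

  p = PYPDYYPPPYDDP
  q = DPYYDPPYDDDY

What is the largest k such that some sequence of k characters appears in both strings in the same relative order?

8

One common subsequence of length 8: P at p[1]=q[2], Y at p[2]=q[4], D at p[4]=q[5], P at p[8]=q[6], P at p[9]=q[7], Y at p[10]=q[8], D at p[11]=q[10], D at p[12]=q[11]. Since dp[13][12] = 8, nothing longer is possible.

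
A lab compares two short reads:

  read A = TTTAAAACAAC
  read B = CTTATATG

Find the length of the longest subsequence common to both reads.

4

Match T [1,2] → T [2,3] → T [3,5] → A [4,6] — 4 bases in the same relative order in both. The LCS DP gives dp[11][8] = 4, so this is optimal.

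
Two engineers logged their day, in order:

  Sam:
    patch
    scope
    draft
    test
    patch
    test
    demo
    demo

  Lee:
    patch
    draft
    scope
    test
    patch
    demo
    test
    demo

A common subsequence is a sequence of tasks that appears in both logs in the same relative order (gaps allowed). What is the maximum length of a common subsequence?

Pick patch [1,1]; then scope [2,3]; then test [4,4]; then patch [5,5]; then test [6,7]; then demo [8,8]; all 6 tasks appear in both, in order. The LCS DP gives dp[8][8] = 6, so this is optimal.

6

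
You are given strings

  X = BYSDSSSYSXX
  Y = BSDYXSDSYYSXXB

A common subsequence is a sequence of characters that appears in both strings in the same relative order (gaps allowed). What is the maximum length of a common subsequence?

Match B [1,1]; then Y [2,4]; then S [3,6]; then D [4,7]; then S [5,8]; then Y [8,10]; then S [9,11]; then X [10,12]; then X [11,13] — 9 characters in the same relative order in both. Since dp[11][14] = 9, nothing longer is possible.

9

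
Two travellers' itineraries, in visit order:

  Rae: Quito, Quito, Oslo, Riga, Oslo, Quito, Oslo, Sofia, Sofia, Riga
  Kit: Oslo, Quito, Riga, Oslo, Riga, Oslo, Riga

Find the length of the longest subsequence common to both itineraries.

Pick Quito (Rae #1, Kit #2), Oslo (Rae #3, Kit #4), Riga (Rae #4, Kit #5), Oslo (Rae #7, Kit #6), Riga (Rae #10, Kit #7); all 5 stops appear in both, in order. Since dp[10][7] = 5, nothing longer is possible.

5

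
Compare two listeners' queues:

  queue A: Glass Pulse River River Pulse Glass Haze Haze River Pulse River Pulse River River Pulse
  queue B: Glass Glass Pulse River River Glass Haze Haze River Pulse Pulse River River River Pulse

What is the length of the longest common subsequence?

13

Taking Glass at queue A[1]=queue B[2]; then Pulse at queue A[2]=queue B[3]; then River at queue A[3]=queue B[4]; then River at queue A[4]=queue B[5]; then Glass at queue A[6]=queue B[6]; then Haze at queue A[7]=queue B[7]; then Haze at queue A[8]=queue B[8]; then River at queue A[9]=queue B[9]; then Pulse at queue A[10]=queue B[11]; then River at queue A[11]=queue B[12]; then River at queue A[13]=queue B[13]; then River at queue A[14]=queue B[14]; then Pulse at queue A[15]=queue B[15] gives a common subsequence of length 13. dp[15][15] = 13 confirms this is the maximum.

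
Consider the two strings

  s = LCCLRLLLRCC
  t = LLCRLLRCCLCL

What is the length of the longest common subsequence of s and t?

8

Let dp[i][j] be the LCS length of the first i characters of s and the first j characters of t. dp[i][j] = dp[i-1][j-1]+1 when the i-th and j-th characters match, else max(dp[i-1][j], dp[i][j-1]).
    ·  L  L  C  R  L  L  R  C  C  L  C  L
 ·  0  0  0  0  0  0  0  0  0  0  0  0  0
 L  0  1  1  1  1  1  1  1  1  1  1  1  1
 C  0  1  1  2  2  2  2  2  2  2  2  2  2
 C  0  1  1  2  2  2  2  2  3  3  3  3  3
 L  0  1  2  2  2  3  3  3  3  3  4  4  4
 R  0  1  2  2  3  3  3  4  4  4  4  4  4
 L  0  1  2  2  3  4  4  4  4  4  5  5  5
 L  0  1  2  2  3  4  5  5  5  5  5  5  6
 L  0  1  2  2  3  4  5  5  5  5  6  6  6
 R  0  1  2  2  3  4  5  6  6  6  6  6  6
 C  0  1  2  3  3  4  5  6  7  7  7  7  7
 C  0  1  2  3  3  4  5  6  7  8  8  8  8
dp[11][12] = 8. One LCS (by backtracking along matches): LCRLLRCC.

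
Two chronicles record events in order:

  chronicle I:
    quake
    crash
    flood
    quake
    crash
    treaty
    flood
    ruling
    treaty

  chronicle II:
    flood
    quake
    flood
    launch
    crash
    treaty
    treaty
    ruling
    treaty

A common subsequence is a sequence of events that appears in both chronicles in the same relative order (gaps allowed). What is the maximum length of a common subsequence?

6

One common subsequence of length 6: quake (chronicle I #1, chronicle II #2); then flood (chronicle I #3, chronicle II #3); then crash (chronicle I #5, chronicle II #5); then treaty (chronicle I #6, chronicle II #7); then ruling (chronicle I #8, chronicle II #8); then treaty (chronicle I #9, chronicle II #9). The LCS DP gives dp[9][9] = 6, so this is optimal.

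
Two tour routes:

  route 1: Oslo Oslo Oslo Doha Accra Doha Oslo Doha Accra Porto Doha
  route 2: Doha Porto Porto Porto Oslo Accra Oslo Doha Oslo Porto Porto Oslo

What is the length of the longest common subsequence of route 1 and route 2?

Pick Oslo [1,5]; then Oslo [3,7]; then Doha [6,8]; then Oslo [7,9]; then Porto [10,11]; all 5 stops appear in both, in order, and the DP table's final entry dp[11][12] is also 5, so no common subsequence is longer.

5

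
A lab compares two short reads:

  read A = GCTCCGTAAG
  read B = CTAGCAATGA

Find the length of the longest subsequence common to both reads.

6

Let dp[i][j] be the LCS length of the first i bases of read A and the first j bases of read B. dp[i][j] = dp[i-1][j-1]+1 when the i-th and j-th bases match, else max(dp[i-1][j], dp[i][j-1]).
    ·  C  T  A  G  C  A  A  T  G  A
 ·  0  0  0  0  0  0  0  0  0  0  0
 G  0  0  0  0  1  1  1  1  1  1  1
 C  0  1  1  1  1  2  2  2  2  2  2
 T  0  1  2  2  2  2  2  2  3  3  3
 C  0  1  2  2  2  3  3  3  3  3  3
 C  0  1  2  2  2  3  3  3  3  3  3
 G  0  1  2  2  3  3  3  3  3  4  4
 T  0  1  2  2  3  3  3  3  4  4  4
 A  0  1  2  3  3  3  4  4  4  4  5
 A  0  1  2  3  3  3  4  5  5  5  5
 G  0  1  2  3  4  4  4  5  5  6  6
dp[10][10] = 6. One LCS (by backtracking along matches): CTCAAG.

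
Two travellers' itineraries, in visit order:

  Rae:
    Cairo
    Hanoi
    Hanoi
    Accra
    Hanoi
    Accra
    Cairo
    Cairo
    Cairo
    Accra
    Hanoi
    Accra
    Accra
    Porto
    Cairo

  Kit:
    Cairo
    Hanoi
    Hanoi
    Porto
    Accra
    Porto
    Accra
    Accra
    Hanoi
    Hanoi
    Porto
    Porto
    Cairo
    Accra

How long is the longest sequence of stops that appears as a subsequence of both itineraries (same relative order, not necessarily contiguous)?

Pick Cairo at Rae[1]=Kit[1], then Hanoi at Rae[2]=Kit[2], then Hanoi at Rae[3]=Kit[3], then Accra at Rae[4]=Kit[5], then Accra at Rae[6]=Kit[7], then Accra at Rae[10]=Kit[8], then Hanoi at Rae[11]=Kit[10], then Porto at Rae[14]=Kit[12], then Cairo at Rae[15]=Kit[13]; all 9 stops appear in both, in order. The LCS DP gives dp[15][14] = 9, so this is optimal.

9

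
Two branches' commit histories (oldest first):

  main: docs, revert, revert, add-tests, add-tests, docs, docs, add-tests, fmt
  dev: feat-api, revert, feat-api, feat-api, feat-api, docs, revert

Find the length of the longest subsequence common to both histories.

2

One common subsequence of length 2: docs [1,6]; then revert [3,7], and the DP table's final entry dp[9][7] is also 2, so no common subsequence is longer.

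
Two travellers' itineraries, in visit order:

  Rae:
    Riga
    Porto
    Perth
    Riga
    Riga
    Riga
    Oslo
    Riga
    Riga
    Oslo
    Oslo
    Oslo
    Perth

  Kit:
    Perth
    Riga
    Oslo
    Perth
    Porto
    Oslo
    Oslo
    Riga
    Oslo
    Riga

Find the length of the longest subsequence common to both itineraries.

Pick Perth [3,1], then Riga [6,2], then Oslo [7,3], then Oslo [10,6], then Oslo [11,7], then Oslo [12,9]; all 6 stops appear in both, in order, and the DP table's final entry dp[13][10] is also 6, so no common subsequence is longer.

6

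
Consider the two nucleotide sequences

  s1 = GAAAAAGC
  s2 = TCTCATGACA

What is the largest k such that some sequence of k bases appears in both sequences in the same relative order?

One common subsequence of length 3: G at s1[1]=s2[7], then A at s1[2]=s2[8], then A at s1[6]=s2[10]. The LCS DP gives dp[8][10] = 3, so this is optimal.

3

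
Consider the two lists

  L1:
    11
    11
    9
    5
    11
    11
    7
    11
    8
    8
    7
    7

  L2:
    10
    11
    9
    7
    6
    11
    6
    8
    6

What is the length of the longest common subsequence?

Let dp[i][j] be the LCS length of the first i values of L1 and the first j values of L2. dp[i][j] = dp[i-1][j-1]+1 when the i-th and j-th values match, else max(dp[i-1][j], dp[i][j-1]).
    · 10 11  9  7  6 11  6  8  6
 ·  0  0  0  0  0  0  0  0  0  0
11  0  0  1  1  1  1  1  1  1  1
11  0  0  1  1  1  1  2  2  2  2
 9  0  0  1  2  2  2  2  2  2  2
 5  0  0  1  2  2  2  2  2  2  2
11  0  0  1  2  2  2  3  3  3  3
11  0  0  1  2  2  2  3  3  3  3
 7  0  0  1  2  3  3  3  3  3  3
11  0  0  1  2  3  3  4  4  4  4
 8  0  0  1  2  3  3  4  4  5  5
 8  0  0  1  2  3  3  4  4  5  5
 7  0  0  1  2  3  3  4  4  5  5
 7  0  0  1  2  3  3  4  4  5  5
dp[12][9] = 5. One LCS (by backtracking along matches): 11, 9, 7, 11, 8.

5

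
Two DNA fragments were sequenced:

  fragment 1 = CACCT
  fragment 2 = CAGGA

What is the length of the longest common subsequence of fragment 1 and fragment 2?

Let dp[i][j] be the LCS length of the first i bases of fragment 1 and the first j bases of fragment 2. dp[i][j] = dp[i-1][j-1]+1 when the i-th and j-th bases match, else max(dp[i-1][j], dp[i][j-1]).
    ·  C  A  G  G  A
 ·  0  0  0  0  0  0
 C  0  1  1  1  1  1
 A  0  1  2  2  2  2
 C  0  1  2  2  2  2
 C  0  1  2  2  2  2
 T  0  1  2  2  2  2
dp[5][5] = 2. One LCS (by backtracking along matches): CA.

2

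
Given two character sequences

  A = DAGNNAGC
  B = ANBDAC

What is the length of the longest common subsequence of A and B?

4

Let dp[i][j] be the LCS length of the first i characters of A and the first j characters of B. dp[i][j] = dp[i-1][j-1]+1 when the i-th and j-th characters match, else max(dp[i-1][j], dp[i][j-1]).
    ·  A  N  B  D  A  C
 ·  0  0  0  0  0  0  0
 D  0  0  0  0  1  1  1
 A  0  1  1  1  1  2  2
 G  0  1  1  1  1  2  2
 N  0  1  2  2  2  2  2
 N  0  1  2  2  2  2  2
 A  0  1  2  2  2  3  3
 G  0  1  2  2  2  3  3
 C  0  1  2  2  2  3  4
dp[8][6] = 4. One LCS (by backtracking along matches): ANAC.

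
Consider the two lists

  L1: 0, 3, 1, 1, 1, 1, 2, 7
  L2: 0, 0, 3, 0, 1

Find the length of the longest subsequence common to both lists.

One common subsequence of length 3: 0 [1,2] → 3 [2,3] → 1 [6,5]. The LCS DP gives dp[8][5] = 3, so this is optimal.

3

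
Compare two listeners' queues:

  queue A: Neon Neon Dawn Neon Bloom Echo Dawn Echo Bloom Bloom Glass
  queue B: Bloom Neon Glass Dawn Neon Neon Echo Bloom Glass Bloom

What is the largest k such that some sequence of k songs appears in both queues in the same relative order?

Match Neon at queue A[1]=queue B[2], then Neon at queue A[2]=queue B[5], then Neon at queue A[4]=queue B[6], then Echo at queue A[8]=queue B[7], then Bloom at queue A[9]=queue B[8], then Bloom at queue A[10]=queue B[10] — 6 songs in the same relative order in both. Since dp[11][10] = 6, nothing longer is possible.

6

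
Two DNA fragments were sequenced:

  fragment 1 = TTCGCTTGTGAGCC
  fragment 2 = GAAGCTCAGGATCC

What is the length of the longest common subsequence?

8

Match G at fragment 1[4]=fragment 2[4]; then C at fragment 1[5]=fragment 2[5]; then T at fragment 1[6]=fragment 2[6]; then G at fragment 1[8]=fragment 2[9]; then G at fragment 1[10]=fragment 2[10]; then A at fragment 1[11]=fragment 2[11]; then C at fragment 1[13]=fragment 2[13]; then C at fragment 1[14]=fragment 2[14] — 8 bases in the same relative order in both. dp[14][14] = 8 confirms this is the maximum.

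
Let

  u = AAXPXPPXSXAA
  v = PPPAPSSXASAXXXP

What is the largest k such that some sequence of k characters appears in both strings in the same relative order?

7

Taking P (u #4, v #2) → P (u #6, v #3) → P (u #7, v #5) → S (u #9, v #7) → X (u #10, v #8) → A (u #11, v #9) → A (u #12, v #11) gives a common subsequence of length 7, and the DP table's final entry dp[12][15] is also 7, so no common subsequence is longer.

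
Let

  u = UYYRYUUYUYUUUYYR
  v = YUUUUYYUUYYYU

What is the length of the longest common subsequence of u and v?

Pick U [1,3] → U [6,4] → U [7,5] → Y [8,6] → Y [10,7] → U [11,8] → U [12,9] → Y [14,11] → Y [15,12]; all 9 characters appear in both, in order. dp[16][13] = 9 confirms this is the maximum.

9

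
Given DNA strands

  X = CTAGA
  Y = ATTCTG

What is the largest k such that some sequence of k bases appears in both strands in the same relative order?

3

One common subsequence of length 3: C at X[1]=Y[4] → T at X[2]=Y[5] → G at X[4]=Y[6], and the DP table's final entry dp[5][6] is also 3, so no common subsequence is longer.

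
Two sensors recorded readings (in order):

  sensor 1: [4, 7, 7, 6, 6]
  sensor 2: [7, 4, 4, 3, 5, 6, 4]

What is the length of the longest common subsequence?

Let dp[i][j] be the LCS length of the first i values of sensor 1 and the first j values of sensor 2. dp[i][j] = dp[i-1][j-1]+1 when the i-th and j-th values match, else max(dp[i-1][j], dp[i][j-1]).
    ·  7  4  4  3  5  6  4
 ·  0  0  0  0  0  0  0  0
 4  0  0  1  1  1  1  1  1
 7  0  1  1  1  1  1  1  1
 7  0  1  1  1  1  1  1  1
 6  0  1  1  1  1  1  2  2
 6  0  1  1  1  1  1  2  2
dp[5][7] = 2. One LCS (by backtracking along matches): 4, 6.

2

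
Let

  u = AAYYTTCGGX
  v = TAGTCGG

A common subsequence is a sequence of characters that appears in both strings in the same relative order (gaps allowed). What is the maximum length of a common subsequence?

5

One common subsequence of length 5: A at u[1]=v[2]; then T at u[6]=v[4]; then C at u[7]=v[5]; then G at u[8]=v[6]; then G at u[9]=v[7], and the DP table's final entry dp[10][7] is also 5, so no common subsequence is longer.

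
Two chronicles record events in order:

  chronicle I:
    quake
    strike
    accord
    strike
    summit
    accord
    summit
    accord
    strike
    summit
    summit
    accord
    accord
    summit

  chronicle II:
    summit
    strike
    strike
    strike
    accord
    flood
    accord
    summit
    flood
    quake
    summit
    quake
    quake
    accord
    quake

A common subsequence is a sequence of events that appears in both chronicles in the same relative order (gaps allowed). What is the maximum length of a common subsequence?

Pick strike [2,3], then strike [4,4], then accord [6,5], then accord [8,7], then summit [10,8], then summit [11,11], then accord [12,14]; all 7 events appear in both, in order. dp[14][15] = 7 confirms this is the maximum.

7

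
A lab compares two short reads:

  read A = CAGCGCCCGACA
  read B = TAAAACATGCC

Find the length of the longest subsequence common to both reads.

Let dp[i][j] be the LCS length of the first i bases of read A and the first j bases of read B. dp[i][j] = dp[i-1][j-1]+1 when the i-th and j-th bases match, else max(dp[i-1][j], dp[i][j-1]).
    ·  T  A  A  A  A  C  A  T  G  C  C
 ·  0  0  0  0  0  0  0  0  0  0  0  0
 C  0  0  0  0  0  0  1  1  1  1  1  1
 A  0  0  1  1  1  1  1  2  2  2  2  2
 G  0  0  1  1  1  1  1  2  2  3  3  3
 C  0  0  1  1  1  1  2  2  2  3  4  4
 G  0  0  1  1  1  1  2  2  2  3  4  4
 C  0  0  1  1  1  1  2  2  2  3  4  5
 C  0  0  1  1  1  1  2  2  2  3  4  5
 C  0  0  1  1  1  1  2  2  2  3  4  5
 G  0  0  1  1  1  1  2  2  2  3  4  5
 A  0  0  1  2  2  2  2  3  3  3  4  5
 C  0  0  1  2  2  2  3  3  3  3  4  5
 A  0  0  1  2  3  3  3  4  4  4  4  5
dp[12][11] = 5. One LCS (by backtracking along matches): CAGCC.

5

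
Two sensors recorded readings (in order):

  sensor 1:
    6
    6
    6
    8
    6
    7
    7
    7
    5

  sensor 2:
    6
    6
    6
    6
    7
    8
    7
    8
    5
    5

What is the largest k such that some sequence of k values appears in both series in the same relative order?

7

Taking 6 at sensor 1[1]=sensor 2[1], 6 at sensor 1[2]=sensor 2[2], 6 at sensor 1[3]=sensor 2[3], 6 at sensor 1[5]=sensor 2[4], 7 at sensor 1[6]=sensor 2[5], 7 at sensor 1[7]=sensor 2[7], 5 at sensor 1[9]=sensor 2[10] gives a common subsequence of length 7. Since dp[9][10] = 7, nothing longer is possible.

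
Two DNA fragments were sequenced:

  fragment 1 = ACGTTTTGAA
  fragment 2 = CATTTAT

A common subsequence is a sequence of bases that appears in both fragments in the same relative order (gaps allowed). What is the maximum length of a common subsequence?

5

One common subsequence of length 5: A (fragment 1 #1, fragment 2 #2), then T (fragment 1 #4, fragment 2 #3), then T (fragment 1 #5, fragment 2 #4), then T (fragment 1 #6, fragment 2 #5), then T (fragment 1 #7, fragment 2 #7), and the DP table's final entry dp[10][7] is also 5, so no common subsequence is longer.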